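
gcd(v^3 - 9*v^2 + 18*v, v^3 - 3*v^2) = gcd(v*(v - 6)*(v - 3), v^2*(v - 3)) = v^2 - 3*v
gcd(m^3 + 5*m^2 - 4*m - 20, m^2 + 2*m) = m + 2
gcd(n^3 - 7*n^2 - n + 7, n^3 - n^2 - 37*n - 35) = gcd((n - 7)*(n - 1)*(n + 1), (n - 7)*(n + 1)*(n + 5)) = n^2 - 6*n - 7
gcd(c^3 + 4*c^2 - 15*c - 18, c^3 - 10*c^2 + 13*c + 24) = c^2 - 2*c - 3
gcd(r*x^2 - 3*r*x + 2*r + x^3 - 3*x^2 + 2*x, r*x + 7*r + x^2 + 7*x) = r + x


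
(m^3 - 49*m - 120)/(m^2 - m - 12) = (m^2 - 3*m - 40)/(m - 4)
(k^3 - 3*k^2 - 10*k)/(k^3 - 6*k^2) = (k^2 - 3*k - 10)/(k*(k - 6))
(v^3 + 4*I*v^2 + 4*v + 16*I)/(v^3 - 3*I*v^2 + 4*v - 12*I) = (v + 4*I)/(v - 3*I)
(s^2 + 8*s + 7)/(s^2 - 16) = (s^2 + 8*s + 7)/(s^2 - 16)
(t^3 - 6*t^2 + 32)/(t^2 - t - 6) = (t^2 - 8*t + 16)/(t - 3)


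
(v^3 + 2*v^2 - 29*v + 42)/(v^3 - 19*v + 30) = (v + 7)/(v + 5)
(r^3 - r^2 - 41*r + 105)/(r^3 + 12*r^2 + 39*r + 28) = (r^2 - 8*r + 15)/(r^2 + 5*r + 4)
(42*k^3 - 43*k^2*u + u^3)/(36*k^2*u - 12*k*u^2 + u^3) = (-7*k^2 + 6*k*u + u^2)/(u*(-6*k + u))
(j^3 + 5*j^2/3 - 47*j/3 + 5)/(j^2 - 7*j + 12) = (3*j^2 + 14*j - 5)/(3*(j - 4))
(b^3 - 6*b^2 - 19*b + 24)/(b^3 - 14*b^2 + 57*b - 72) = (b^2 + 2*b - 3)/(b^2 - 6*b + 9)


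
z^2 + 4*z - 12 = (z - 2)*(z + 6)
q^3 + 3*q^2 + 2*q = q*(q + 1)*(q + 2)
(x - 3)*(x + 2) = x^2 - x - 6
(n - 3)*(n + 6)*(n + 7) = n^3 + 10*n^2 + 3*n - 126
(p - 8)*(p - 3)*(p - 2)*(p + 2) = p^4 - 11*p^3 + 20*p^2 + 44*p - 96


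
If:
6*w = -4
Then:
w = -2/3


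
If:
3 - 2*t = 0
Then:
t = 3/2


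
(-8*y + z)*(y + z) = -8*y^2 - 7*y*z + z^2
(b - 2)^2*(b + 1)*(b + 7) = b^4 + 4*b^3 - 21*b^2 + 4*b + 28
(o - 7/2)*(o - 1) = o^2 - 9*o/2 + 7/2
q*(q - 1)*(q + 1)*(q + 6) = q^4 + 6*q^3 - q^2 - 6*q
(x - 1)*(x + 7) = x^2 + 6*x - 7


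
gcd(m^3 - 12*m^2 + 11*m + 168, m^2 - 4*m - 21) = m^2 - 4*m - 21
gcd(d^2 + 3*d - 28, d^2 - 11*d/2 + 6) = d - 4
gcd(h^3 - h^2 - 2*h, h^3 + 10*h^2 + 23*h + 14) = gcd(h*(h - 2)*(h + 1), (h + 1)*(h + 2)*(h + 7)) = h + 1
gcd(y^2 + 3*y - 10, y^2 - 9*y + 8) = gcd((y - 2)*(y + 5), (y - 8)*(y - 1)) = 1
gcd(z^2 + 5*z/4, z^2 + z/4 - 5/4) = z + 5/4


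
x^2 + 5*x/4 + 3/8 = (x + 1/2)*(x + 3/4)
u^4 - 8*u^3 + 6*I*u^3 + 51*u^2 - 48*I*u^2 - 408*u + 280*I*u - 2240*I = (u - 8)*(u - 7*I)*(u + 5*I)*(u + 8*I)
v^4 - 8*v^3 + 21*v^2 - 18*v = v*(v - 3)^2*(v - 2)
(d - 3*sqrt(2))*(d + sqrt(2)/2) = d^2 - 5*sqrt(2)*d/2 - 3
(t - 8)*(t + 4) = t^2 - 4*t - 32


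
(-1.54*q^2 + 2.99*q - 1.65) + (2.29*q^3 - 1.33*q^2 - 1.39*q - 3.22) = 2.29*q^3 - 2.87*q^2 + 1.6*q - 4.87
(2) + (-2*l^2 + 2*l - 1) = -2*l^2 + 2*l + 1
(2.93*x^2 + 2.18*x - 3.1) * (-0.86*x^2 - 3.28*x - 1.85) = -2.5198*x^4 - 11.4852*x^3 - 9.9049*x^2 + 6.135*x + 5.735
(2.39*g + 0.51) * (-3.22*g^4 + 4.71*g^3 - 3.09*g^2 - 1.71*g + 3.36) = -7.6958*g^5 + 9.6147*g^4 - 4.983*g^3 - 5.6628*g^2 + 7.1583*g + 1.7136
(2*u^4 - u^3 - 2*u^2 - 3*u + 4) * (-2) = -4*u^4 + 2*u^3 + 4*u^2 + 6*u - 8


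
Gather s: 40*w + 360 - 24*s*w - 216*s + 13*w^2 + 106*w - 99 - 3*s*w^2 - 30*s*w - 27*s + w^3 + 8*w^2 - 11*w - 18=s*(-3*w^2 - 54*w - 243) + w^3 + 21*w^2 + 135*w + 243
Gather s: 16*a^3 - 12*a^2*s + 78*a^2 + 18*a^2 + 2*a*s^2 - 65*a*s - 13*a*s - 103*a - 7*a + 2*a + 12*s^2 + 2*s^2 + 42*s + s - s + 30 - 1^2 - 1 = 16*a^3 + 96*a^2 - 108*a + s^2*(2*a + 14) + s*(-12*a^2 - 78*a + 42) + 28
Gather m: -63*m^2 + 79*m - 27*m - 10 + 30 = -63*m^2 + 52*m + 20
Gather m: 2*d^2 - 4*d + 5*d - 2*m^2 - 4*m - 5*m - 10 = 2*d^2 + d - 2*m^2 - 9*m - 10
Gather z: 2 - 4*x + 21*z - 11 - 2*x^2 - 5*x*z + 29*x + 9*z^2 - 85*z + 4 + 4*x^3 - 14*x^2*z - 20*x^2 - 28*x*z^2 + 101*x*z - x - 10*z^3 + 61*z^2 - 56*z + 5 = 4*x^3 - 22*x^2 + 24*x - 10*z^3 + z^2*(70 - 28*x) + z*(-14*x^2 + 96*x - 120)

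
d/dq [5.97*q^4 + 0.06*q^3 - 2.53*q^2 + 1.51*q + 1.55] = 23.88*q^3 + 0.18*q^2 - 5.06*q + 1.51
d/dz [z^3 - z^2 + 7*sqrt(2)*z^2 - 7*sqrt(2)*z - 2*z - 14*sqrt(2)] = 3*z^2 - 2*z + 14*sqrt(2)*z - 7*sqrt(2) - 2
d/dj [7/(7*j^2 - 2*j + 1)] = 14*(1 - 7*j)/(7*j^2 - 2*j + 1)^2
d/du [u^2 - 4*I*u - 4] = 2*u - 4*I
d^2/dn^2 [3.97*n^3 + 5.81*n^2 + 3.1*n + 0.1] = 23.82*n + 11.62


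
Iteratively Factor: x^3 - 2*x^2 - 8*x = (x - 4)*(x^2 + 2*x) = (x - 4)*(x + 2)*(x)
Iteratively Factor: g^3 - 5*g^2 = (g)*(g^2 - 5*g) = g^2*(g - 5)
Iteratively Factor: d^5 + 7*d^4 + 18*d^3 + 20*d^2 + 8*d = (d + 2)*(d^4 + 5*d^3 + 8*d^2 + 4*d) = d*(d + 2)*(d^3 + 5*d^2 + 8*d + 4) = d*(d + 2)^2*(d^2 + 3*d + 2) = d*(d + 2)^3*(d + 1)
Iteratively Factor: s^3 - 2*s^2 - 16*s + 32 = (s + 4)*(s^2 - 6*s + 8) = (s - 2)*(s + 4)*(s - 4)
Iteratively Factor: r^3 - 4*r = (r + 2)*(r^2 - 2*r) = (r - 2)*(r + 2)*(r)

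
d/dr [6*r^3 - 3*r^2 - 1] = 6*r*(3*r - 1)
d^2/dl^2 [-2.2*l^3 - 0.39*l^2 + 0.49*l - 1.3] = -13.2*l - 0.78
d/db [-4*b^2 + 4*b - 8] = 4 - 8*b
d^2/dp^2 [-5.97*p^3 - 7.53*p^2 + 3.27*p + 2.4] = -35.82*p - 15.06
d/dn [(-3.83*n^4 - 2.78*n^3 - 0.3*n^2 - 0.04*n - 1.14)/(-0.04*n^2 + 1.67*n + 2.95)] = (0.3064*n^5 - 19.0771*n^4 - 54.4792*n^3 - 25.1056*n^2 - 1.8612*n + 1.7858)/(0.0016*n^4 - 0.1336*n^3 + 2.5529*n^2 + 9.853*n + 8.7025)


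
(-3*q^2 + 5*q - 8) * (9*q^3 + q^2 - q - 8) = -27*q^5 + 42*q^4 - 64*q^3 + 11*q^2 - 32*q + 64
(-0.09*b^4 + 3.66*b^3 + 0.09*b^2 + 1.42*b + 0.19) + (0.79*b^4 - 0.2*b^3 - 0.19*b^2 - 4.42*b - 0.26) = 0.7*b^4 + 3.46*b^3 - 0.1*b^2 - 3.0*b - 0.07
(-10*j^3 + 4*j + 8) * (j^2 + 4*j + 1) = -10*j^5 - 40*j^4 - 6*j^3 + 24*j^2 + 36*j + 8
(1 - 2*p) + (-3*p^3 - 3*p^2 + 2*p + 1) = -3*p^3 - 3*p^2 + 2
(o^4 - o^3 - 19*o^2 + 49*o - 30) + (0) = o^4 - o^3 - 19*o^2 + 49*o - 30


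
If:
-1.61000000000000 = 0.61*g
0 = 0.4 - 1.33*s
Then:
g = -2.64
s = 0.30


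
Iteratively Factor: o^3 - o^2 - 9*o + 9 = (o - 3)*(o^2 + 2*o - 3) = (o - 3)*(o - 1)*(o + 3)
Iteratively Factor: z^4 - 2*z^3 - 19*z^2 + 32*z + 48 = (z - 4)*(z^3 + 2*z^2 - 11*z - 12) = (z - 4)*(z - 3)*(z^2 + 5*z + 4) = (z - 4)*(z - 3)*(z + 1)*(z + 4)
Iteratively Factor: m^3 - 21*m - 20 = (m - 5)*(m^2 + 5*m + 4) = (m - 5)*(m + 1)*(m + 4)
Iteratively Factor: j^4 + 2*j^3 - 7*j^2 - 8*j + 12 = (j - 2)*(j^3 + 4*j^2 + j - 6) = (j - 2)*(j + 2)*(j^2 + 2*j - 3) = (j - 2)*(j + 2)*(j + 3)*(j - 1)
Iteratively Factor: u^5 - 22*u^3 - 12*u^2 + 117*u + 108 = (u - 3)*(u^4 + 3*u^3 - 13*u^2 - 51*u - 36) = (u - 3)*(u + 3)*(u^3 - 13*u - 12) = (u - 3)*(u + 1)*(u + 3)*(u^2 - u - 12) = (u - 4)*(u - 3)*(u + 1)*(u + 3)*(u + 3)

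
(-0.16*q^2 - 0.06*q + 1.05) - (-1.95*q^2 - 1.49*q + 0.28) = 1.79*q^2 + 1.43*q + 0.77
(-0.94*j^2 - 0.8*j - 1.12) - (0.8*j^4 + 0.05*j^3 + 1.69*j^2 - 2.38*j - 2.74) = -0.8*j^4 - 0.05*j^3 - 2.63*j^2 + 1.58*j + 1.62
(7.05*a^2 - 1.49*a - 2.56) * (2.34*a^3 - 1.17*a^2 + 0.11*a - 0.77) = 16.497*a^5 - 11.7351*a^4 - 3.4716*a^3 - 2.5972*a^2 + 0.8657*a + 1.9712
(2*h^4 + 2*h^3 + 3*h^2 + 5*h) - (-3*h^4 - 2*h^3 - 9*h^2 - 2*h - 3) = 5*h^4 + 4*h^3 + 12*h^2 + 7*h + 3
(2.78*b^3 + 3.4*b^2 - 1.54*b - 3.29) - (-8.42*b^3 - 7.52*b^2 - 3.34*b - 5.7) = 11.2*b^3 + 10.92*b^2 + 1.8*b + 2.41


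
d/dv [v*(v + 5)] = 2*v + 5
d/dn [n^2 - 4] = 2*n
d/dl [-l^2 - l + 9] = -2*l - 1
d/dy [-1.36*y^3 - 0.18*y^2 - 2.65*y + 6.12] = -4.08*y^2 - 0.36*y - 2.65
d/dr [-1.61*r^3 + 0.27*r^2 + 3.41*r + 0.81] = -4.83*r^2 + 0.54*r + 3.41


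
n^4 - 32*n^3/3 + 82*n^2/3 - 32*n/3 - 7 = (n - 7)*(n - 3)*(n - 1)*(n + 1/3)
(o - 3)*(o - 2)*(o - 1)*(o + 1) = o^4 - 5*o^3 + 5*o^2 + 5*o - 6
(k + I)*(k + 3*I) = k^2 + 4*I*k - 3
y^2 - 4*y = y*(y - 4)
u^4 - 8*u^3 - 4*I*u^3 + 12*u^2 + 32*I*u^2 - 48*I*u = u*(u - 6)*(u - 2)*(u - 4*I)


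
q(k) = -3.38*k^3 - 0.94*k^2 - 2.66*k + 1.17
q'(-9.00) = -807.08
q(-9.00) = 2412.99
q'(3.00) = -99.56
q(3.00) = -106.53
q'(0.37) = -4.74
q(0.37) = -0.11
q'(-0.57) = -4.88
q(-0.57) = 3.01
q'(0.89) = -12.37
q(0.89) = -4.32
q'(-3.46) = -117.55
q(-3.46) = 139.13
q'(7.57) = -597.96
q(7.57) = -1539.07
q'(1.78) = -38.13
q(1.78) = -25.61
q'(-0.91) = -9.35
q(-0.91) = 5.36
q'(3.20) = -112.51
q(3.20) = -127.72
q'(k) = -10.14*k^2 - 1.88*k - 2.66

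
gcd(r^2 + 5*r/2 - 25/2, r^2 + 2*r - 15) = r + 5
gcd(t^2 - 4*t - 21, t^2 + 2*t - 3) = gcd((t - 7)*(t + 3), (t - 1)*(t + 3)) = t + 3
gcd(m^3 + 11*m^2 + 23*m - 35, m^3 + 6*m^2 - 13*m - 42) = m + 7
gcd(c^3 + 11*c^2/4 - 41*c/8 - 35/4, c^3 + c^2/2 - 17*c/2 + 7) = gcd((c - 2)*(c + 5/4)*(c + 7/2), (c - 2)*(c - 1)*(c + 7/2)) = c^2 + 3*c/2 - 7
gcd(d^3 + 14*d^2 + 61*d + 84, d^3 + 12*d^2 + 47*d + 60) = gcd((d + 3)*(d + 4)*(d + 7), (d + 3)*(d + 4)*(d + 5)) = d^2 + 7*d + 12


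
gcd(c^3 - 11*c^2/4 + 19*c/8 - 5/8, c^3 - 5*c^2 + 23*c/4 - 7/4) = c^2 - 3*c/2 + 1/2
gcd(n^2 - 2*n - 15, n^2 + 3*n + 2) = 1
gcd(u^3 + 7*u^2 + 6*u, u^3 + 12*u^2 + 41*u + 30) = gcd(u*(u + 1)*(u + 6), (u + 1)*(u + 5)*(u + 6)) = u^2 + 7*u + 6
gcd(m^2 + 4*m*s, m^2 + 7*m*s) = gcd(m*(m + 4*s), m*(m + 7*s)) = m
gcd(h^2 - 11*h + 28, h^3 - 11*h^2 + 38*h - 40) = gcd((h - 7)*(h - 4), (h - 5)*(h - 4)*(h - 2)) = h - 4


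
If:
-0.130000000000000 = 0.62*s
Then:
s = -0.21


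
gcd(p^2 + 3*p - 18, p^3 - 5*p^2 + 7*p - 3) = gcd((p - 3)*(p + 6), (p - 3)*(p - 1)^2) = p - 3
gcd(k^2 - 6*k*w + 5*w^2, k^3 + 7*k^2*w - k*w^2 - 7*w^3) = -k + w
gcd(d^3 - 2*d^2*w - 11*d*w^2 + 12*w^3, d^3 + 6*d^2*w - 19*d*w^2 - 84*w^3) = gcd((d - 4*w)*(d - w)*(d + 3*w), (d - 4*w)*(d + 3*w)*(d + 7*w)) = -d^2 + d*w + 12*w^2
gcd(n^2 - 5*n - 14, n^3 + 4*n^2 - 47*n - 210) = n - 7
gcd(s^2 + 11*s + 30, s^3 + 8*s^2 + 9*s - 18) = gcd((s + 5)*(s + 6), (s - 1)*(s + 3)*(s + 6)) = s + 6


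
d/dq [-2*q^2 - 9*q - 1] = -4*q - 9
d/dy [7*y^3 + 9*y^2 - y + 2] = 21*y^2 + 18*y - 1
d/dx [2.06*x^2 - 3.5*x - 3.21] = 4.12*x - 3.5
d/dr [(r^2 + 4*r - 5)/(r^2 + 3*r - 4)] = -1/(r^2 + 8*r + 16)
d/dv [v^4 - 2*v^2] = 4*v*(v^2 - 1)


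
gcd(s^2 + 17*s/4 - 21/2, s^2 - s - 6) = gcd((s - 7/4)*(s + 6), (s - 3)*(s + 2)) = 1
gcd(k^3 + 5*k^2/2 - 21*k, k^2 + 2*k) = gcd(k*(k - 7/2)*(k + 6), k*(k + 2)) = k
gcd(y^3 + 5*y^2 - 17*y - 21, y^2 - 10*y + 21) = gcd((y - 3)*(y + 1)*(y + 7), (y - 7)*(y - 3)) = y - 3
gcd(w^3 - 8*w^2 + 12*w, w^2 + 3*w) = w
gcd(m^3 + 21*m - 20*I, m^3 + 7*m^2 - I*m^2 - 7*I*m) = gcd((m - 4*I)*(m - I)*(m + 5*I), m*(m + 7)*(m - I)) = m - I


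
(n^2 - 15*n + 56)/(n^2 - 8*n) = (n - 7)/n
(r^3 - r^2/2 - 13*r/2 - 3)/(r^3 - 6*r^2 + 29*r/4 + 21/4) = 2*(r + 2)/(2*r - 7)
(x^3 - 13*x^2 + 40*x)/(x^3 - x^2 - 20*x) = (x - 8)/(x + 4)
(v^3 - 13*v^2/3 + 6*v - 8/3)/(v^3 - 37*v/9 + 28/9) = 3*(v - 2)/(3*v + 7)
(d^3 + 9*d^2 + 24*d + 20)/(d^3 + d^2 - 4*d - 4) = (d^2 + 7*d + 10)/(d^2 - d - 2)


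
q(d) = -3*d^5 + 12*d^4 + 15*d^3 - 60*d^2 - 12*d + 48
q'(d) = -15*d^4 + 48*d^3 + 45*d^2 - 120*d - 12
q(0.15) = 44.91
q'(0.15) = -28.83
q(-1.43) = -33.28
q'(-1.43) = 48.53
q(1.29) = -12.61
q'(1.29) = -30.41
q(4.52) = -498.03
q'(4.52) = -1463.47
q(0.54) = 27.27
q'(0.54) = -57.40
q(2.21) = 18.44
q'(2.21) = 102.87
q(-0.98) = 1.80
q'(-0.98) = 89.81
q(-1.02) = -1.80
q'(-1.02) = 90.04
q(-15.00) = 2821728.00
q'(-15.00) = -909462.00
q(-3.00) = 840.00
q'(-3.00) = -1758.00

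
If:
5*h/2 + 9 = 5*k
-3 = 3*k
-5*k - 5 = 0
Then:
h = -28/5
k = -1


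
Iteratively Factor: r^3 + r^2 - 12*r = (r + 4)*(r^2 - 3*r) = (r - 3)*(r + 4)*(r)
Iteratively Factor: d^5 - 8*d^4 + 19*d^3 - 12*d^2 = (d - 4)*(d^4 - 4*d^3 + 3*d^2) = d*(d - 4)*(d^3 - 4*d^2 + 3*d) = d*(d - 4)*(d - 3)*(d^2 - d) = d*(d - 4)*(d - 3)*(d - 1)*(d)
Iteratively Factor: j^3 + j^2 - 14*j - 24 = (j + 3)*(j^2 - 2*j - 8) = (j - 4)*(j + 3)*(j + 2)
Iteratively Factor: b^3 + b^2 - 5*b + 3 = (b - 1)*(b^2 + 2*b - 3) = (b - 1)^2*(b + 3)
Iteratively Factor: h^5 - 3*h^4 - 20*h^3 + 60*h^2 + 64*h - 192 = (h + 2)*(h^4 - 5*h^3 - 10*h^2 + 80*h - 96) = (h - 3)*(h + 2)*(h^3 - 2*h^2 - 16*h + 32) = (h - 3)*(h - 2)*(h + 2)*(h^2 - 16) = (h - 4)*(h - 3)*(h - 2)*(h + 2)*(h + 4)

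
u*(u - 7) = u^2 - 7*u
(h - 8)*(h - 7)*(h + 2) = h^3 - 13*h^2 + 26*h + 112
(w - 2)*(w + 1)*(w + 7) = w^3 + 6*w^2 - 9*w - 14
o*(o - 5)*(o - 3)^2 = o^4 - 11*o^3 + 39*o^2 - 45*o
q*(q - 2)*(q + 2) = q^3 - 4*q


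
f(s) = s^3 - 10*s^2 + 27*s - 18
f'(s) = 3*s^2 - 20*s + 27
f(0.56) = -5.84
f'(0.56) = 16.74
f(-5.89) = -728.29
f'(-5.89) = 248.88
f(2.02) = 3.98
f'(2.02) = -1.16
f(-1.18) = -65.43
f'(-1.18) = 54.78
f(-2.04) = -123.19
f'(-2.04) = 80.28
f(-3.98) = -346.91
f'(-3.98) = 154.12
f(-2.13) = -130.54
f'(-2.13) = 83.21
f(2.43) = 2.91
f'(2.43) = -3.89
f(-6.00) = -756.00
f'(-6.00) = 255.00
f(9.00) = 144.00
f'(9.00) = 90.00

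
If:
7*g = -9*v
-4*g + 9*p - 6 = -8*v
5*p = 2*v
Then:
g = -135/293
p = 42/293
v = 105/293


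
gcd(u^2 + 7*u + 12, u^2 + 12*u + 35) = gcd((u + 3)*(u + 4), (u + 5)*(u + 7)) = 1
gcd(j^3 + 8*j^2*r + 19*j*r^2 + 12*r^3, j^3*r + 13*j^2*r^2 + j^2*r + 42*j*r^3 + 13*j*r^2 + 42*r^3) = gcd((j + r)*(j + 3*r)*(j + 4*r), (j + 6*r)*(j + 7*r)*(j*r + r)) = 1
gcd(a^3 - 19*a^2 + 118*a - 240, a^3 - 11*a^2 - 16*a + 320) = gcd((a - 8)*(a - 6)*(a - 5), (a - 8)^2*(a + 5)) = a - 8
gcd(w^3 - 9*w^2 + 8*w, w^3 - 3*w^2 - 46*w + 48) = w^2 - 9*w + 8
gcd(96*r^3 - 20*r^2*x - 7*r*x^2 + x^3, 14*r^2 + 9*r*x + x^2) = 1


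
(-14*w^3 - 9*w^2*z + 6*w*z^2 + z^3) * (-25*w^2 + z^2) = 350*w^5 + 225*w^4*z - 164*w^3*z^2 - 34*w^2*z^3 + 6*w*z^4 + z^5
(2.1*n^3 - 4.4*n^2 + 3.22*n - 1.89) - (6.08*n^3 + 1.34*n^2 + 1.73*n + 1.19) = -3.98*n^3 - 5.74*n^2 + 1.49*n - 3.08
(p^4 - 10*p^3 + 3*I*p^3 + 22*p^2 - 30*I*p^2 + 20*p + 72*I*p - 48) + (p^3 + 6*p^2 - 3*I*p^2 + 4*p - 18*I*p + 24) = p^4 - 9*p^3 + 3*I*p^3 + 28*p^2 - 33*I*p^2 + 24*p + 54*I*p - 24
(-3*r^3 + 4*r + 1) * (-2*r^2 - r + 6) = 6*r^5 + 3*r^4 - 26*r^3 - 6*r^2 + 23*r + 6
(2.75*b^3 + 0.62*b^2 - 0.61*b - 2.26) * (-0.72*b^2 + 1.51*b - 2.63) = -1.98*b^5 + 3.7061*b^4 - 5.8571*b^3 - 0.9245*b^2 - 1.8083*b + 5.9438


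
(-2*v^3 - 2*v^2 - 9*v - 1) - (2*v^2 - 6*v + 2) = -2*v^3 - 4*v^2 - 3*v - 3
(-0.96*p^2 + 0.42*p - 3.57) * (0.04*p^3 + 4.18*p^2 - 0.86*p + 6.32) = -0.0384*p^5 - 3.996*p^4 + 2.4384*p^3 - 21.351*p^2 + 5.7246*p - 22.5624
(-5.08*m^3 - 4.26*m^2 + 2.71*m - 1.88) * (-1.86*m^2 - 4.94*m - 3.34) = 9.4488*m^5 + 33.0188*m^4 + 32.971*m^3 + 4.3378*m^2 + 0.235800000000001*m + 6.2792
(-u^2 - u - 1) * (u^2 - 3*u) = -u^4 + 2*u^3 + 2*u^2 + 3*u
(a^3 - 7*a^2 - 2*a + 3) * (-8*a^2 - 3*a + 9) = -8*a^5 + 53*a^4 + 46*a^3 - 81*a^2 - 27*a + 27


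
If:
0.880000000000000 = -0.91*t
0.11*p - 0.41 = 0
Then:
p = 3.73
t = -0.97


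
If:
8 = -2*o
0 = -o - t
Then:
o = -4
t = 4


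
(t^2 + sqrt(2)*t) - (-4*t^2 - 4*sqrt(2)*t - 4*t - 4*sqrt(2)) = 5*t^2 + 4*t + 5*sqrt(2)*t + 4*sqrt(2)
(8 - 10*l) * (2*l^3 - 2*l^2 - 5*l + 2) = -20*l^4 + 36*l^3 + 34*l^2 - 60*l + 16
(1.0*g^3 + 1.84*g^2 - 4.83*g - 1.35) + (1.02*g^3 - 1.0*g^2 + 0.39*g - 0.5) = 2.02*g^3 + 0.84*g^2 - 4.44*g - 1.85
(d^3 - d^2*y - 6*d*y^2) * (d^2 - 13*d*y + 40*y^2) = d^5 - 14*d^4*y + 47*d^3*y^2 + 38*d^2*y^3 - 240*d*y^4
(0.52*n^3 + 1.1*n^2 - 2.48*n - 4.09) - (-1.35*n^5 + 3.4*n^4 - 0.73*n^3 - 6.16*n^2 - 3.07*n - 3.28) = 1.35*n^5 - 3.4*n^4 + 1.25*n^3 + 7.26*n^2 + 0.59*n - 0.81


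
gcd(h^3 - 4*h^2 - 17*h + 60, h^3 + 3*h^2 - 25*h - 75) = h - 5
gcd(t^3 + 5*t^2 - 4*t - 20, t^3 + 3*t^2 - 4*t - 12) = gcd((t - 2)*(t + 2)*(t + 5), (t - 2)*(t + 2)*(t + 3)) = t^2 - 4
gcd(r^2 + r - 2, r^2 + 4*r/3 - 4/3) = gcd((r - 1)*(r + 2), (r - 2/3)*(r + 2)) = r + 2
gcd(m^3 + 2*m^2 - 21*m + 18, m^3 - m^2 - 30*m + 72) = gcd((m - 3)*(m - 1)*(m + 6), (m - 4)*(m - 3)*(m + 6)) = m^2 + 3*m - 18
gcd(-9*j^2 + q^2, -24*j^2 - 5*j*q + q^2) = 3*j + q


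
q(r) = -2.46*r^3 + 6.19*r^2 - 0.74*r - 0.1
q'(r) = -7.38*r^2 + 12.38*r - 0.74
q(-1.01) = 9.50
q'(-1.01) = -20.77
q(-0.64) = 3.55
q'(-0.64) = -11.69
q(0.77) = 1.88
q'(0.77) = 4.42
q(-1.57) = 25.84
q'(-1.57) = -38.37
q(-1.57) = 25.84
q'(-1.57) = -38.37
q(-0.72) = 4.56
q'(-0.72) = -13.48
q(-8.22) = 1790.55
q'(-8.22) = -601.16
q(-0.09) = 0.02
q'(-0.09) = -1.91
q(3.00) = -13.03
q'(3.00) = -30.02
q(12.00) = -3368.50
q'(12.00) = -914.90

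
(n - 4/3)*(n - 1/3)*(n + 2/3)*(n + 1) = n^4 - 5*n^2/3 - 10*n/27 + 8/27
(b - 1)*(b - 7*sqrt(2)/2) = b^2 - 7*sqrt(2)*b/2 - b + 7*sqrt(2)/2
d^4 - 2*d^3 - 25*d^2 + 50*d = d*(d - 5)*(d - 2)*(d + 5)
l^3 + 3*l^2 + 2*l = l*(l + 1)*(l + 2)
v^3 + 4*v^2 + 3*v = v*(v + 1)*(v + 3)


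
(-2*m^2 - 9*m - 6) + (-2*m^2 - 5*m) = -4*m^2 - 14*m - 6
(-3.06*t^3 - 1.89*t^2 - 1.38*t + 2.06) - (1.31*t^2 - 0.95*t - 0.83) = -3.06*t^3 - 3.2*t^2 - 0.43*t + 2.89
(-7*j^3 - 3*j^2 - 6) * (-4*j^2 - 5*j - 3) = 28*j^5 + 47*j^4 + 36*j^3 + 33*j^2 + 30*j + 18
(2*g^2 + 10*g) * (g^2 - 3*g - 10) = 2*g^4 + 4*g^3 - 50*g^2 - 100*g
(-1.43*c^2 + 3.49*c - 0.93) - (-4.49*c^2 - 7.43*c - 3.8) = 3.06*c^2 + 10.92*c + 2.87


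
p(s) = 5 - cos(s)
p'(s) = sin(s)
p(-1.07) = 4.52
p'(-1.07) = -0.88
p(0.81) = 4.31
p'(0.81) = 0.72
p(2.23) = 5.61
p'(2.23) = 0.79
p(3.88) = 5.74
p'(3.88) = -0.67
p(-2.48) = 5.79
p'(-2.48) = -0.61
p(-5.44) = 4.33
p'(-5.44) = 0.75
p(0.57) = 4.16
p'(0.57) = 0.54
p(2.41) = 5.74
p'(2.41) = 0.67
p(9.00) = 5.91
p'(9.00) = 0.41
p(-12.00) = 4.16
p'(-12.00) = 0.54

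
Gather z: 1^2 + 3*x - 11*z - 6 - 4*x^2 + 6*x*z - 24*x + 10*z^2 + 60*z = -4*x^2 - 21*x + 10*z^2 + z*(6*x + 49) - 5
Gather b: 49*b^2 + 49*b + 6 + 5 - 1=49*b^2 + 49*b + 10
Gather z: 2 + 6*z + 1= 6*z + 3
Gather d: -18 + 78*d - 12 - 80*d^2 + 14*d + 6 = -80*d^2 + 92*d - 24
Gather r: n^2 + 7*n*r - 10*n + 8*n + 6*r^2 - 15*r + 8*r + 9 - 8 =n^2 - 2*n + 6*r^2 + r*(7*n - 7) + 1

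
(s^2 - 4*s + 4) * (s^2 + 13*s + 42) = s^4 + 9*s^3 - 6*s^2 - 116*s + 168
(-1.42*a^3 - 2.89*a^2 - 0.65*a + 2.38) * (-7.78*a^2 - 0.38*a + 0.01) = 11.0476*a^5 + 23.0238*a^4 + 6.141*a^3 - 18.2983*a^2 - 0.9109*a + 0.0238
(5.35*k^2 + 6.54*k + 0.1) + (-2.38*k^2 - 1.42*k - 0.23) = 2.97*k^2 + 5.12*k - 0.13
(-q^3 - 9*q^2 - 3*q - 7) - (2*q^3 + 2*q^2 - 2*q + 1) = -3*q^3 - 11*q^2 - q - 8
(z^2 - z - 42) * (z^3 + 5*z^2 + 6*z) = z^5 + 4*z^4 - 41*z^3 - 216*z^2 - 252*z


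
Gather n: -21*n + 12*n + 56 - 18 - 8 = 30 - 9*n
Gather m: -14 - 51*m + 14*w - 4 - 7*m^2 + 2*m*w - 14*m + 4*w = -7*m^2 + m*(2*w - 65) + 18*w - 18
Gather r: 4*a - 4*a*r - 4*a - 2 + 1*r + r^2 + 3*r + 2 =r^2 + r*(4 - 4*a)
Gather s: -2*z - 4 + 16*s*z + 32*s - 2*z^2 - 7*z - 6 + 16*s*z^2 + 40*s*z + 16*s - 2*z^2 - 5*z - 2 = s*(16*z^2 + 56*z + 48) - 4*z^2 - 14*z - 12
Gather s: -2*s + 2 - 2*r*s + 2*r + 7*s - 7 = 2*r + s*(5 - 2*r) - 5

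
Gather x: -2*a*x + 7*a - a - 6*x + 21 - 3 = 6*a + x*(-2*a - 6) + 18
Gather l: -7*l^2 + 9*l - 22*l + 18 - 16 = -7*l^2 - 13*l + 2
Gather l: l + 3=l + 3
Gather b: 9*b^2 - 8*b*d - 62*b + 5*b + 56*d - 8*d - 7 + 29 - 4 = 9*b^2 + b*(-8*d - 57) + 48*d + 18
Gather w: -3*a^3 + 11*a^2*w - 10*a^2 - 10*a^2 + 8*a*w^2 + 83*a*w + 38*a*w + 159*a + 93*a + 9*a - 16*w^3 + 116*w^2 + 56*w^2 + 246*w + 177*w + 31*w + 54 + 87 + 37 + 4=-3*a^3 - 20*a^2 + 261*a - 16*w^3 + w^2*(8*a + 172) + w*(11*a^2 + 121*a + 454) + 182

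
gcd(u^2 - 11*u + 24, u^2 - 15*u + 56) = u - 8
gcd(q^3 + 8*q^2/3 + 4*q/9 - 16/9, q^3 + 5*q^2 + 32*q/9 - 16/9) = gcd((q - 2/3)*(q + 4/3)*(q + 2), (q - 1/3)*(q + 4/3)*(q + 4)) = q + 4/3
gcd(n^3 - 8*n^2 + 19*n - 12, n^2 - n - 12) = n - 4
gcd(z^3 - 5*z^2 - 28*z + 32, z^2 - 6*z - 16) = z - 8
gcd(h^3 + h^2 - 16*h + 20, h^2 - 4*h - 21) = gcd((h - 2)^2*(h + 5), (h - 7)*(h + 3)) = 1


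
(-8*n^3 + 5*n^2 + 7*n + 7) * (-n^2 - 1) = 8*n^5 - 5*n^4 + n^3 - 12*n^2 - 7*n - 7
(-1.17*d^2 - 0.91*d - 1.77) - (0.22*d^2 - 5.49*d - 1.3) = -1.39*d^2 + 4.58*d - 0.47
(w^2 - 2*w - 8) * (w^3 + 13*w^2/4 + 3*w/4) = w^5 + 5*w^4/4 - 55*w^3/4 - 55*w^2/2 - 6*w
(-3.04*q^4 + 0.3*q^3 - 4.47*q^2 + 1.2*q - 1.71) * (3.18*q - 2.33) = -9.6672*q^5 + 8.0372*q^4 - 14.9136*q^3 + 14.2311*q^2 - 8.2338*q + 3.9843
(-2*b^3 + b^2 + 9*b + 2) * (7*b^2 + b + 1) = -14*b^5 + 5*b^4 + 62*b^3 + 24*b^2 + 11*b + 2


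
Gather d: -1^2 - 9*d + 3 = 2 - 9*d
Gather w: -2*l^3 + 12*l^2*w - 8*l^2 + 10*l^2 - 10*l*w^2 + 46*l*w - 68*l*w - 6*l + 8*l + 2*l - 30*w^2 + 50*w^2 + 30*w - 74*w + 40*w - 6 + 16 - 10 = -2*l^3 + 2*l^2 + 4*l + w^2*(20 - 10*l) + w*(12*l^2 - 22*l - 4)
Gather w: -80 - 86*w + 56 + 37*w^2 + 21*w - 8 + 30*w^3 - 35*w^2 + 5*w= 30*w^3 + 2*w^2 - 60*w - 32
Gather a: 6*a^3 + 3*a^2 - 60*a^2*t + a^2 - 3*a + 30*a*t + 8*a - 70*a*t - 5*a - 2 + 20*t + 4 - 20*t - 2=6*a^3 + a^2*(4 - 60*t) - 40*a*t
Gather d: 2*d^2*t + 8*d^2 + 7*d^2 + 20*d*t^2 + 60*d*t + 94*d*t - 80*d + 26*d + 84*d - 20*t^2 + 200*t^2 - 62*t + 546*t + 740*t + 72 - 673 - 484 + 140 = d^2*(2*t + 15) + d*(20*t^2 + 154*t + 30) + 180*t^2 + 1224*t - 945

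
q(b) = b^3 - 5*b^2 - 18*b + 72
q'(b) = 3*b^2 - 10*b - 18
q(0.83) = 54.19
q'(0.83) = -24.23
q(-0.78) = 82.52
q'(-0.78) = -8.37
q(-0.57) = 80.45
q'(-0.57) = -11.33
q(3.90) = -14.93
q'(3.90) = -11.37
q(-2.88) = 58.48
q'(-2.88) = 35.68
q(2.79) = 4.58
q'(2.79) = -22.55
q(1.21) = 44.67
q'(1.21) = -25.71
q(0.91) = 52.23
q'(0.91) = -24.62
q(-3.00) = 54.00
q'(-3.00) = 39.00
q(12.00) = 864.00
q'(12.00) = 294.00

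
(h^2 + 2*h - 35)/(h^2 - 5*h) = (h + 7)/h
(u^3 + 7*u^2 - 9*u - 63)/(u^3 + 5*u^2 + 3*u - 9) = (u^2 + 4*u - 21)/(u^2 + 2*u - 3)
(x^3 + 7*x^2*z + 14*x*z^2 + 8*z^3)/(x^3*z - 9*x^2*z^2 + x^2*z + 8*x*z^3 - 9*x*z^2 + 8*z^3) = (x^3 + 7*x^2*z + 14*x*z^2 + 8*z^3)/(z*(x^3 - 9*x^2*z + x^2 + 8*x*z^2 - 9*x*z + 8*z^2))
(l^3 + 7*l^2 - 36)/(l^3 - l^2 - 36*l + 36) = (l^2 + l - 6)/(l^2 - 7*l + 6)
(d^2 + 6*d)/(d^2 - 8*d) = (d + 6)/(d - 8)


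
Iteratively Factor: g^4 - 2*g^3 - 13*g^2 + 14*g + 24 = (g - 2)*(g^3 - 13*g - 12) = (g - 2)*(g + 1)*(g^2 - g - 12) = (g - 2)*(g + 1)*(g + 3)*(g - 4)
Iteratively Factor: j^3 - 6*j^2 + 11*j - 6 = (j - 1)*(j^2 - 5*j + 6) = (j - 2)*(j - 1)*(j - 3)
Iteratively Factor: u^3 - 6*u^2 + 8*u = (u - 4)*(u^2 - 2*u) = (u - 4)*(u - 2)*(u)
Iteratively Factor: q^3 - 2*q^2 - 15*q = (q)*(q^2 - 2*q - 15) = q*(q + 3)*(q - 5)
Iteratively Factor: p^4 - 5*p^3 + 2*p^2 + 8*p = (p)*(p^3 - 5*p^2 + 2*p + 8) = p*(p - 2)*(p^2 - 3*p - 4) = p*(p - 2)*(p + 1)*(p - 4)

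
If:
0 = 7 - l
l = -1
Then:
No Solution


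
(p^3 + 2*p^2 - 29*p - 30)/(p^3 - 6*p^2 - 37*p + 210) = (p + 1)/(p - 7)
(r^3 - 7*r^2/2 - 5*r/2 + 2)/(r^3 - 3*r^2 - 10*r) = (-2*r^3 + 7*r^2 + 5*r - 4)/(2*r*(-r^2 + 3*r + 10))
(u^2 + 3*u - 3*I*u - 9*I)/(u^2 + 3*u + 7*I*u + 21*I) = (u - 3*I)/(u + 7*I)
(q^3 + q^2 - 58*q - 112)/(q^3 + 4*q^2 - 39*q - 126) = (q^2 - 6*q - 16)/(q^2 - 3*q - 18)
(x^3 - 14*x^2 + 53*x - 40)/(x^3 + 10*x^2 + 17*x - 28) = (x^2 - 13*x + 40)/(x^2 + 11*x + 28)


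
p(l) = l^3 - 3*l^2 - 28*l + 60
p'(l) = 3*l^2 - 6*l - 28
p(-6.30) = -132.72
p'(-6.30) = 128.87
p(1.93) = 1.97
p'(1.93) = -28.41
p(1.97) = 0.84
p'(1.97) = -28.18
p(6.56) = 29.52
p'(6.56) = 61.74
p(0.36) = 49.58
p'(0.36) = -29.77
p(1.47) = 15.53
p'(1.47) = -30.34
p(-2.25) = 96.42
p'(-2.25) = 0.69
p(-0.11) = 63.04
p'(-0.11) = -27.30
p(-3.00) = 90.00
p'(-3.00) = 17.00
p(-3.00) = 90.00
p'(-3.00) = 17.00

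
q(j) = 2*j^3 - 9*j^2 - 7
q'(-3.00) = 108.00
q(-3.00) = -142.00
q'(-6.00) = 324.00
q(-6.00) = -763.00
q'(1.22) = -13.03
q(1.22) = -16.76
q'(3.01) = 0.18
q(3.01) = -34.00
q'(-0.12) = 2.25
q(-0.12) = -7.13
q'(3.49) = 10.26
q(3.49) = -31.60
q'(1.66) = -13.35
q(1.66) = -22.65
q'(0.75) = -10.12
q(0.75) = -11.22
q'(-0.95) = 22.52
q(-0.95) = -16.84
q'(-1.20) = 30.24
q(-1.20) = -23.42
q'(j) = 6*j^2 - 18*j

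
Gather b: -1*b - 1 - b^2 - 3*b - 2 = -b^2 - 4*b - 3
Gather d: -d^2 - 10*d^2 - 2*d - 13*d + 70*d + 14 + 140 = -11*d^2 + 55*d + 154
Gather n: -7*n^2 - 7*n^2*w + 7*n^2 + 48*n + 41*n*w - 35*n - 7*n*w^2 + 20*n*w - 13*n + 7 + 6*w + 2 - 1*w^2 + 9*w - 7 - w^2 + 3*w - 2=-7*n^2*w + n*(-7*w^2 + 61*w) - 2*w^2 + 18*w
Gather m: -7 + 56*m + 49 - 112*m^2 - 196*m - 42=-112*m^2 - 140*m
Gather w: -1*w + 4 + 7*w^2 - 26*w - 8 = 7*w^2 - 27*w - 4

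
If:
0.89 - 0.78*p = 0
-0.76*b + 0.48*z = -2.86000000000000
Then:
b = 0.631578947368421*z + 3.76315789473684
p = 1.14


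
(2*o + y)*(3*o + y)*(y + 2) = 6*o^2*y + 12*o^2 + 5*o*y^2 + 10*o*y + y^3 + 2*y^2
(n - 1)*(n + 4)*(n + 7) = n^3 + 10*n^2 + 17*n - 28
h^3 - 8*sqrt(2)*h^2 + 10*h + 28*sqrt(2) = (h - 7*sqrt(2))*(h - 2*sqrt(2))*(h + sqrt(2))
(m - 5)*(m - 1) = m^2 - 6*m + 5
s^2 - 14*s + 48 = (s - 8)*(s - 6)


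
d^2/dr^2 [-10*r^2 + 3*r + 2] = -20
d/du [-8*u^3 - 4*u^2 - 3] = 8*u*(-3*u - 1)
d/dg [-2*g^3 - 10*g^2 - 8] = 2*g*(-3*g - 10)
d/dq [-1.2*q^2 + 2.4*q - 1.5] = 2.4 - 2.4*q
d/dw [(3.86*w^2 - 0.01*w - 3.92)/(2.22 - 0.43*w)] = (-1.6598*w^2 + 17.1384*w - 1.7078)/(0.1849*w^2 - 1.9092*w + 4.9284)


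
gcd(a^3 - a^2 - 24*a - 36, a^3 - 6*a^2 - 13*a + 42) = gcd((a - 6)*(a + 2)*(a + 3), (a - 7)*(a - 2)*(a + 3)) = a + 3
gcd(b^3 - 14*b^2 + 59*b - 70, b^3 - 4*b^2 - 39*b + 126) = b - 7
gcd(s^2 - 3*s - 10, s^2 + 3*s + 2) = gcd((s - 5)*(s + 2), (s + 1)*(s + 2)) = s + 2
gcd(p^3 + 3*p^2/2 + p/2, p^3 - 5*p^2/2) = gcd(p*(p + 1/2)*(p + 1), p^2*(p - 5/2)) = p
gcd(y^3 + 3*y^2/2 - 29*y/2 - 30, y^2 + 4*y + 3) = y + 3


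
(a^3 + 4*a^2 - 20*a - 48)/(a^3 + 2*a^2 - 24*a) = (a + 2)/a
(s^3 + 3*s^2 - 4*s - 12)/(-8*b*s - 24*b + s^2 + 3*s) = (s^2 - 4)/(-8*b + s)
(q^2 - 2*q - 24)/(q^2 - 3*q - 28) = (q - 6)/(q - 7)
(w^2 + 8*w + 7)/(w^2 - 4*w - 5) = (w + 7)/(w - 5)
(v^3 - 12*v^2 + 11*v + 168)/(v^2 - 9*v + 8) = (v^2 - 4*v - 21)/(v - 1)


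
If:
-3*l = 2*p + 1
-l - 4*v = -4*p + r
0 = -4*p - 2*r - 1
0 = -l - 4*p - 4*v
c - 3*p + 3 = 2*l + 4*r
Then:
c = -107/20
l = -3/10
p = -1/20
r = -2/5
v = 1/8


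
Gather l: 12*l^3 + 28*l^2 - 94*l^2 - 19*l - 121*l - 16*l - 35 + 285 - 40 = 12*l^3 - 66*l^2 - 156*l + 210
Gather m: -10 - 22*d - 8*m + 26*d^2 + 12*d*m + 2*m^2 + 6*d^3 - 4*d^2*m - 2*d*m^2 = 6*d^3 + 26*d^2 - 22*d + m^2*(2 - 2*d) + m*(-4*d^2 + 12*d - 8) - 10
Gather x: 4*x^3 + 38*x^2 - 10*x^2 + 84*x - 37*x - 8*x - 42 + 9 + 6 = 4*x^3 + 28*x^2 + 39*x - 27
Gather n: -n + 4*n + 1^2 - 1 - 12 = 3*n - 12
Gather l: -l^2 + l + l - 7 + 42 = -l^2 + 2*l + 35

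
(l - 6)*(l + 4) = l^2 - 2*l - 24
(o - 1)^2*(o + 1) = o^3 - o^2 - o + 1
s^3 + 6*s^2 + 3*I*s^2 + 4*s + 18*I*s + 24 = (s + 6)*(s - I)*(s + 4*I)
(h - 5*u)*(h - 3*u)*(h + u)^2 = h^4 - 6*h^3*u + 22*h*u^3 + 15*u^4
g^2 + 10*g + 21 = (g + 3)*(g + 7)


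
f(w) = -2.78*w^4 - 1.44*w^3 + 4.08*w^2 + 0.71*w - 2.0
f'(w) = -11.12*w^3 - 4.32*w^2 + 8.16*w + 0.71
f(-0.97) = 0.00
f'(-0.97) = -1.12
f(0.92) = -1.01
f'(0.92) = -4.10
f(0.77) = -0.67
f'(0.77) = -0.64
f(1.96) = -36.80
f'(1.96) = -83.62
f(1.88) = -30.54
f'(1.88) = -73.11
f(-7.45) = -7749.27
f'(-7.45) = 4298.20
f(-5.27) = -1825.97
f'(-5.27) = 1465.29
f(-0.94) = -0.04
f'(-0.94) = -1.54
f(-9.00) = -16867.73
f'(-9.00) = 7683.83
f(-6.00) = -3151.22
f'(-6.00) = 2198.15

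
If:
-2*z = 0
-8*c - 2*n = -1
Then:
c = 1/8 - n/4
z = 0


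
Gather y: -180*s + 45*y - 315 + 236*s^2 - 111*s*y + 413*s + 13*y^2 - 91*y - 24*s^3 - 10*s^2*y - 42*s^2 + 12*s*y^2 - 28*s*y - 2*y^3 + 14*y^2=-24*s^3 + 194*s^2 + 233*s - 2*y^3 + y^2*(12*s + 27) + y*(-10*s^2 - 139*s - 46) - 315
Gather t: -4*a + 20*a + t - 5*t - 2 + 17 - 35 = 16*a - 4*t - 20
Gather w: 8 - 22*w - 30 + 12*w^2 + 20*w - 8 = 12*w^2 - 2*w - 30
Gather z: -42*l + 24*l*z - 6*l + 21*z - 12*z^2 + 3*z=-48*l - 12*z^2 + z*(24*l + 24)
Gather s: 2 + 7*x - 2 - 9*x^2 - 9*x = -9*x^2 - 2*x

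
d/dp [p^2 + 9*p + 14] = 2*p + 9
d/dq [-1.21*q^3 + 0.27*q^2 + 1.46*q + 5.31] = -3.63*q^2 + 0.54*q + 1.46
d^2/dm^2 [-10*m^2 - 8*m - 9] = -20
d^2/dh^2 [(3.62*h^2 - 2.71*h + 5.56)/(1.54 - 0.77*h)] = (1.77635683940025e-15*h^2 - 3.5527136788005e-15*h - 17.336396)/(0.456533*h^3 - 2.739198*h^2 + 5.478396*h - 3.652264)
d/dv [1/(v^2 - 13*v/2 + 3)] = 2*(13 - 4*v)/(2*v^2 - 13*v + 6)^2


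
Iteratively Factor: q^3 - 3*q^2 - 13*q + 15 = (q - 5)*(q^2 + 2*q - 3) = (q - 5)*(q + 3)*(q - 1)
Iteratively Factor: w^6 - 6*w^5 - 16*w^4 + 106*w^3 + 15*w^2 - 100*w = (w - 5)*(w^5 - w^4 - 21*w^3 + w^2 + 20*w) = (w - 5)^2*(w^4 + 4*w^3 - w^2 - 4*w) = (w - 5)^2*(w + 1)*(w^3 + 3*w^2 - 4*w) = (w - 5)^2*(w - 1)*(w + 1)*(w^2 + 4*w) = (w - 5)^2*(w - 1)*(w + 1)*(w + 4)*(w)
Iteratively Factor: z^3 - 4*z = (z)*(z^2 - 4) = z*(z + 2)*(z - 2)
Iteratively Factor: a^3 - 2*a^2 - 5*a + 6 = (a - 3)*(a^2 + a - 2) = (a - 3)*(a - 1)*(a + 2)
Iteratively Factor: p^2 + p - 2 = (p + 2)*(p - 1)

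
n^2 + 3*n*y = n*(n + 3*y)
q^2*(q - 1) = q^3 - q^2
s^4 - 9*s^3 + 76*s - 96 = (s - 8)*(s - 2)^2*(s + 3)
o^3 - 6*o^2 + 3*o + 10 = (o - 5)*(o - 2)*(o + 1)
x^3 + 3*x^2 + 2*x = x*(x + 1)*(x + 2)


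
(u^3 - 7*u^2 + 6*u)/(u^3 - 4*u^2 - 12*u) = (u - 1)/(u + 2)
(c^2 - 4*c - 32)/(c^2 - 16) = (c - 8)/(c - 4)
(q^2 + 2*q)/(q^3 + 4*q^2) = (q + 2)/(q*(q + 4))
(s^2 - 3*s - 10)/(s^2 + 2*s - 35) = (s + 2)/(s + 7)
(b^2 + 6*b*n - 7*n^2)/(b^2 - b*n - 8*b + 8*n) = (b + 7*n)/(b - 8)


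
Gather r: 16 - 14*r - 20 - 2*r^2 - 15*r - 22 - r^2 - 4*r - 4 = -3*r^2 - 33*r - 30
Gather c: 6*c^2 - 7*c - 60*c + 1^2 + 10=6*c^2 - 67*c + 11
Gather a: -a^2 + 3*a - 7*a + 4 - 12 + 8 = -a^2 - 4*a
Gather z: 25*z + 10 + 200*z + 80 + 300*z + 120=525*z + 210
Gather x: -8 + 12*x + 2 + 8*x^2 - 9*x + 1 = 8*x^2 + 3*x - 5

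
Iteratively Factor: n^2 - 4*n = (n - 4)*(n)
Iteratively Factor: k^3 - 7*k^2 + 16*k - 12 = (k - 2)*(k^2 - 5*k + 6) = (k - 2)^2*(k - 3)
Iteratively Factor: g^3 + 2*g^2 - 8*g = (g + 4)*(g^2 - 2*g) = (g - 2)*(g + 4)*(g)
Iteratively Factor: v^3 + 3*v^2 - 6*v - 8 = (v - 2)*(v^2 + 5*v + 4) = (v - 2)*(v + 1)*(v + 4)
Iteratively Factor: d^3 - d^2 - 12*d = (d - 4)*(d^2 + 3*d) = d*(d - 4)*(d + 3)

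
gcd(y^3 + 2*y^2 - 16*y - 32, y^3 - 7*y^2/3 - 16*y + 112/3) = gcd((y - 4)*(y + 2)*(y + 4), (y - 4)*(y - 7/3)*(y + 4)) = y^2 - 16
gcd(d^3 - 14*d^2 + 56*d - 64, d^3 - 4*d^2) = d - 4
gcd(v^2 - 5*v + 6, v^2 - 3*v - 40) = 1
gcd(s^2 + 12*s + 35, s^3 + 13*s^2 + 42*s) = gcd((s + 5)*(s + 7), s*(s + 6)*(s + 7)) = s + 7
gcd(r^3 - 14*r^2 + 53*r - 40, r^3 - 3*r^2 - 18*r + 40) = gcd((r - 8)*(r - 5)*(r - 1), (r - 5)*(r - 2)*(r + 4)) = r - 5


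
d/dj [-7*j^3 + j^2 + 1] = j*(2 - 21*j)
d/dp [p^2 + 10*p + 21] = 2*p + 10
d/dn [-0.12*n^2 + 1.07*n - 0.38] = 1.07 - 0.24*n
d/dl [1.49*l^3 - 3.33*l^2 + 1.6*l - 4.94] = 4.47*l^2 - 6.66*l + 1.6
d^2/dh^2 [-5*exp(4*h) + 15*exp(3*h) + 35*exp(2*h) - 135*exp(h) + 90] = (-80*exp(3*h) + 135*exp(2*h) + 140*exp(h) - 135)*exp(h)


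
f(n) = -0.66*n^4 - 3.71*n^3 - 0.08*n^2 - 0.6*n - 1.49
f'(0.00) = -0.60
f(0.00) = -1.49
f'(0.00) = -0.60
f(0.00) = -1.49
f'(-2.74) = -29.41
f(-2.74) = 38.67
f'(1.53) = -36.35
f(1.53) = -19.50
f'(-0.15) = -0.82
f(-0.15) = -1.39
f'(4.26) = -407.36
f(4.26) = -509.67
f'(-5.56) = 109.98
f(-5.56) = 6.32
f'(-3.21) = -27.45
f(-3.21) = 52.25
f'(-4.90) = 43.55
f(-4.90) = 55.53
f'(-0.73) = -5.39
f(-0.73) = 0.16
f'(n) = -2.64*n^3 - 11.13*n^2 - 0.16*n - 0.6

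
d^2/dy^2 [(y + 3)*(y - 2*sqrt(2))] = 2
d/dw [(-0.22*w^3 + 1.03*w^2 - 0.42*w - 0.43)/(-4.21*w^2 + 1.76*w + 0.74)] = (0.9262*w^4 - 0.7744*w^3 - 0.4438*w^2 - 2.0962*w + 0.446)/(17.7241*w^4 - 14.8192*w^3 - 3.1332*w^2 + 2.6048*w + 0.5476)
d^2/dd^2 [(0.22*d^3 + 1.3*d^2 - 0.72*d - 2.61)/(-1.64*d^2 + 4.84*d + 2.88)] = (8.88178419700125e-16*d^5 + 1.77635683940025e-15*d^4 - 29.150208*d^3 - 13.121568*d^2 - 114.8472*d + 105.298848)/(4.410944*d^6 - 39.052992*d^5 + 92.015808*d^4 + 23.781824*d^3 - 161.588736*d^2 - 120.434688*d - 23.887872)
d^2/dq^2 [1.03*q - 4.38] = 0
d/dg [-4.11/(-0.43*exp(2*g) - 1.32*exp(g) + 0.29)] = (-3.5346*exp(g) - 5.4252)*exp(g)/(0.43*exp(2*g) + 1.32*exp(g) - 0.29)^2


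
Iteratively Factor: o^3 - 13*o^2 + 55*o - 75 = (o - 5)*(o^2 - 8*o + 15) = (o - 5)*(o - 3)*(o - 5)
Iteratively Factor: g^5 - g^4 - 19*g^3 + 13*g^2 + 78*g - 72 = (g - 2)*(g^4 + g^3 - 17*g^2 - 21*g + 36) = (g - 2)*(g + 3)*(g^3 - 2*g^2 - 11*g + 12) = (g - 4)*(g - 2)*(g + 3)*(g^2 + 2*g - 3) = (g - 4)*(g - 2)*(g + 3)^2*(g - 1)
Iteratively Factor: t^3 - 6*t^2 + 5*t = (t)*(t^2 - 6*t + 5) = t*(t - 1)*(t - 5)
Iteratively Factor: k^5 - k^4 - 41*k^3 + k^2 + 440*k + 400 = (k + 4)*(k^4 - 5*k^3 - 21*k^2 + 85*k + 100) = (k - 5)*(k + 4)*(k^3 - 21*k - 20) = (k - 5)^2*(k + 4)*(k^2 + 5*k + 4) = (k - 5)^2*(k + 1)*(k + 4)*(k + 4)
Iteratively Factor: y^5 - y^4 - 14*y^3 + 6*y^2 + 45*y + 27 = (y - 3)*(y^4 + 2*y^3 - 8*y^2 - 18*y - 9) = (y - 3)*(y + 1)*(y^3 + y^2 - 9*y - 9) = (y - 3)^2*(y + 1)*(y^2 + 4*y + 3) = (y - 3)^2*(y + 1)*(y + 3)*(y + 1)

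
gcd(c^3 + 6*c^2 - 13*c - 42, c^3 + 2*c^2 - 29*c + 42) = c^2 + 4*c - 21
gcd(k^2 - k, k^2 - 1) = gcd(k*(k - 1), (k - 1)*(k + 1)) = k - 1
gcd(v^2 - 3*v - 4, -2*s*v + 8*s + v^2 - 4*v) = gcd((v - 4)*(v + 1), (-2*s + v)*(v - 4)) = v - 4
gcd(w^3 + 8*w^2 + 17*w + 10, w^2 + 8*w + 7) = w + 1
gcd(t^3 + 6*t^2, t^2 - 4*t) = t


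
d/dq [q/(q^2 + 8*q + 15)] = (15 - q^2)/(q^4 + 16*q^3 + 94*q^2 + 240*q + 225)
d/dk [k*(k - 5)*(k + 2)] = 3*k^2 - 6*k - 10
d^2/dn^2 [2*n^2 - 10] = 4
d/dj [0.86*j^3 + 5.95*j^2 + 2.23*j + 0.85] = 2.58*j^2 + 11.9*j + 2.23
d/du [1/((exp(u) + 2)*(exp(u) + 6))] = 2*(-exp(u) - 4)*exp(u)/(exp(4*u) + 16*exp(3*u) + 88*exp(2*u) + 192*exp(u) + 144)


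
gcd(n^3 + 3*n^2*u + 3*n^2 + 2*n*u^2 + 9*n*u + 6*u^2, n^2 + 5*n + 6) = n + 3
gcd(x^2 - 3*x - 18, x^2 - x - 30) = x - 6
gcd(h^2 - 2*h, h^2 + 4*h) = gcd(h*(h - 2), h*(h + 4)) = h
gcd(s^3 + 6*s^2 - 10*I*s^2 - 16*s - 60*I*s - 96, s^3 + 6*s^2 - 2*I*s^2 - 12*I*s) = s^2 + s*(6 - 2*I) - 12*I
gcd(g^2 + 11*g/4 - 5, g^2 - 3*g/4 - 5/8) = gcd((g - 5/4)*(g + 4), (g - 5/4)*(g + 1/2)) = g - 5/4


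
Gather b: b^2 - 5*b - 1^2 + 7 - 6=b^2 - 5*b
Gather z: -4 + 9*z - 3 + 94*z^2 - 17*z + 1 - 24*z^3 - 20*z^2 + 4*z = -24*z^3 + 74*z^2 - 4*z - 6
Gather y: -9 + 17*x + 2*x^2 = 2*x^2 + 17*x - 9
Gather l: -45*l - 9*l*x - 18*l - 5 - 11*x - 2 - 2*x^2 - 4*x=l*(-9*x - 63) - 2*x^2 - 15*x - 7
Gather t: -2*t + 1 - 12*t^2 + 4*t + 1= -12*t^2 + 2*t + 2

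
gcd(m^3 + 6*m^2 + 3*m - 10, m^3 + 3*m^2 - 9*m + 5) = m^2 + 4*m - 5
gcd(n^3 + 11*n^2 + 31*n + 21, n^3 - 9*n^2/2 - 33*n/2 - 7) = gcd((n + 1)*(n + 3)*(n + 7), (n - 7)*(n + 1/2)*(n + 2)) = 1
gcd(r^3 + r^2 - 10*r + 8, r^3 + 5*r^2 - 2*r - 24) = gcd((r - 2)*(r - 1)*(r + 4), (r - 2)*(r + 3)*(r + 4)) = r^2 + 2*r - 8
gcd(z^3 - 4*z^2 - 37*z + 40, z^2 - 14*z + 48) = z - 8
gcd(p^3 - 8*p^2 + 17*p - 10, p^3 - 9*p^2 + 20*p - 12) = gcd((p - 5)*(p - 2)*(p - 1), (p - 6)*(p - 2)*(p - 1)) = p^2 - 3*p + 2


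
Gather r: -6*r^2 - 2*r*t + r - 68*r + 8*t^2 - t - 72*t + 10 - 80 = -6*r^2 + r*(-2*t - 67) + 8*t^2 - 73*t - 70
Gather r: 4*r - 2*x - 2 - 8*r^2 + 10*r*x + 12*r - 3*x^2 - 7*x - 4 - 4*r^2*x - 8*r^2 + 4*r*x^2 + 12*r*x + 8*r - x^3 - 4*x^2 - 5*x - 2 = r^2*(-4*x - 16) + r*(4*x^2 + 22*x + 24) - x^3 - 7*x^2 - 14*x - 8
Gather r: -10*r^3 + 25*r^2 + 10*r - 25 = -10*r^3 + 25*r^2 + 10*r - 25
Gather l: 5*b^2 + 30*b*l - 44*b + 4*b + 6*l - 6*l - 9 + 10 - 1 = 5*b^2 + 30*b*l - 40*b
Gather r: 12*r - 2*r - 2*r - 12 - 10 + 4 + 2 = 8*r - 16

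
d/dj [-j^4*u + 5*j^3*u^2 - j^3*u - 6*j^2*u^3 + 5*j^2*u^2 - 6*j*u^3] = u*(-4*j^3 + 15*j^2*u - 3*j^2 - 12*j*u^2 + 10*j*u - 6*u^2)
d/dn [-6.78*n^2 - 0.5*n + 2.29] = -13.56*n - 0.5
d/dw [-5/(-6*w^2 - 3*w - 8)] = 15*(-4*w - 1)/(6*w^2 + 3*w + 8)^2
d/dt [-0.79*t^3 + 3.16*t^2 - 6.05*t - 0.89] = -2.37*t^2 + 6.32*t - 6.05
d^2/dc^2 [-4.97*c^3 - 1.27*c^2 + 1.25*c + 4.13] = -29.82*c - 2.54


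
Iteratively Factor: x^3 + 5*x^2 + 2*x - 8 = (x - 1)*(x^2 + 6*x + 8) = (x - 1)*(x + 4)*(x + 2)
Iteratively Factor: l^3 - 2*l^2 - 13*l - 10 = (l + 1)*(l^2 - 3*l - 10) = (l - 5)*(l + 1)*(l + 2)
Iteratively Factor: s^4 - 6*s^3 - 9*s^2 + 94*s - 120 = (s - 2)*(s^3 - 4*s^2 - 17*s + 60) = (s - 5)*(s - 2)*(s^2 + s - 12) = (s - 5)*(s - 2)*(s + 4)*(s - 3)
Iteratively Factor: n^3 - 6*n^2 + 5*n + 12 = (n - 4)*(n^2 - 2*n - 3) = (n - 4)*(n - 3)*(n + 1)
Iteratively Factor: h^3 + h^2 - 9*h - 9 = (h - 3)*(h^2 + 4*h + 3) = (h - 3)*(h + 3)*(h + 1)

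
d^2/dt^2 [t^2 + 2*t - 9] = 2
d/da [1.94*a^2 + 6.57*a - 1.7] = 3.88*a + 6.57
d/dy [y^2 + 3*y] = 2*y + 3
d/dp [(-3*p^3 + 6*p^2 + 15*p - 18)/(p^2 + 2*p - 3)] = 3*(-p^2 - 6*p - 3)/(p^2 + 6*p + 9)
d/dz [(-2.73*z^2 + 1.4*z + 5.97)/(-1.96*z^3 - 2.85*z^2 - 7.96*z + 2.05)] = (-5.3508*z^4 + 5.488*z^3 + 60.8244*z^2 + 22.836*z + 50.3912)/(3.8416*z^6 + 11.172*z^5 + 39.3257*z^4 + 37.336*z^3 + 51.6766*z^2 - 32.636*z + 4.2025)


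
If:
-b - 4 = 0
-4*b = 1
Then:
No Solution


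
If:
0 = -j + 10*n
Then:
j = 10*n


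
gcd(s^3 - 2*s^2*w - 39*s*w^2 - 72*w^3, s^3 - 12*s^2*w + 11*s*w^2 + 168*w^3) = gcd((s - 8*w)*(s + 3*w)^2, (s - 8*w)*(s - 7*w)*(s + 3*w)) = s^2 - 5*s*w - 24*w^2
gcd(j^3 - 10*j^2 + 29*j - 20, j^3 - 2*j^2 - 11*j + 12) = j^2 - 5*j + 4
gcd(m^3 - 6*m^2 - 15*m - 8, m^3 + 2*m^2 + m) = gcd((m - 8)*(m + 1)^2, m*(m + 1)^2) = m^2 + 2*m + 1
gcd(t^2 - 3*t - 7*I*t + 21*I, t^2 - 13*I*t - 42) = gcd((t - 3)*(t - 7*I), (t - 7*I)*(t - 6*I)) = t - 7*I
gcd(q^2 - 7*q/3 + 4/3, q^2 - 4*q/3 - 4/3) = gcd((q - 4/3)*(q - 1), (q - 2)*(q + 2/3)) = 1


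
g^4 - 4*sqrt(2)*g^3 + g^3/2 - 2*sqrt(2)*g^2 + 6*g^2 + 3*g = g*(g + 1/2)*(g - 3*sqrt(2))*(g - sqrt(2))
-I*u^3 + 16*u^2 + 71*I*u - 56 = (u + 7*I)*(u + 8*I)*(-I*u + 1)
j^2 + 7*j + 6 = (j + 1)*(j + 6)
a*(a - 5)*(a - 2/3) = a^3 - 17*a^2/3 + 10*a/3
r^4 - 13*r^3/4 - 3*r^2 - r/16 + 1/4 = (r - 4)*(r - 1/4)*(r + 1/2)^2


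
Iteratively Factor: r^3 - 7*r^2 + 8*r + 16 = (r + 1)*(r^2 - 8*r + 16) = (r - 4)*(r + 1)*(r - 4)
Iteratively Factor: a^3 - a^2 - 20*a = (a - 5)*(a^2 + 4*a) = a*(a - 5)*(a + 4)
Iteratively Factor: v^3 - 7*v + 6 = (v - 2)*(v^2 + 2*v - 3) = (v - 2)*(v - 1)*(v + 3)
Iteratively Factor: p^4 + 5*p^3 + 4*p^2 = (p + 4)*(p^3 + p^2) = p*(p + 4)*(p^2 + p) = p*(p + 1)*(p + 4)*(p)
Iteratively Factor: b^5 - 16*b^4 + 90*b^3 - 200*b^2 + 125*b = (b - 5)*(b^4 - 11*b^3 + 35*b^2 - 25*b) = (b - 5)*(b - 1)*(b^3 - 10*b^2 + 25*b) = b*(b - 5)*(b - 1)*(b^2 - 10*b + 25) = b*(b - 5)^2*(b - 1)*(b - 5)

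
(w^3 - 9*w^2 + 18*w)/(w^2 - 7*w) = (w^2 - 9*w + 18)/(w - 7)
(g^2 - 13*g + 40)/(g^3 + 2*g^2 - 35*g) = (g - 8)/(g*(g + 7))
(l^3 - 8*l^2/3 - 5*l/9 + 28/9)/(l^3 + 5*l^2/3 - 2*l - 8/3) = (l - 7/3)/(l + 2)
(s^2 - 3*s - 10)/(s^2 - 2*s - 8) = (s - 5)/(s - 4)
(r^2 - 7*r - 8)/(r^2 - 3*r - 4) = (r - 8)/(r - 4)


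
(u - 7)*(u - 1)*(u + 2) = u^3 - 6*u^2 - 9*u + 14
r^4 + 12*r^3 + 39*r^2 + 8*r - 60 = (r - 1)*(r + 2)*(r + 5)*(r + 6)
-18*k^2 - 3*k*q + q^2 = (-6*k + q)*(3*k + q)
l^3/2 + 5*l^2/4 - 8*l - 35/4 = (l/2 + 1/2)*(l - 7/2)*(l + 5)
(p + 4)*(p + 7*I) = p^2 + 4*p + 7*I*p + 28*I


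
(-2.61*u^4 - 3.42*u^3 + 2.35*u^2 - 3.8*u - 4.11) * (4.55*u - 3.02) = -11.8755*u^5 - 7.6788*u^4 + 21.0209*u^3 - 24.387*u^2 - 7.2245*u + 12.4122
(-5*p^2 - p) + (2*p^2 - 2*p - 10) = -3*p^2 - 3*p - 10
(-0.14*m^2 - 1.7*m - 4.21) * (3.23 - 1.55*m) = 0.217*m^3 + 2.1828*m^2 + 1.0345*m - 13.5983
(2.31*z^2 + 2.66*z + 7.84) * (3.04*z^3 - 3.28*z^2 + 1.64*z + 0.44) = 7.0224*z^5 + 0.509600000000002*z^4 + 18.8972*z^3 - 20.3364*z^2 + 14.028*z + 3.4496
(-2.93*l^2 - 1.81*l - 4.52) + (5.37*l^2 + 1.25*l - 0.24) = 2.44*l^2 - 0.56*l - 4.76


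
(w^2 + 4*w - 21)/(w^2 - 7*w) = (w^2 + 4*w - 21)/(w*(w - 7))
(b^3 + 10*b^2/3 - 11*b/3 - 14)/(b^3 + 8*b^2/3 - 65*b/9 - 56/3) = 3*(b - 2)/(3*b - 8)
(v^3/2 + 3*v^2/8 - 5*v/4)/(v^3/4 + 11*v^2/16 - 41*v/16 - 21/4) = 2*v*(4*v^2 + 3*v - 10)/(4*v^3 + 11*v^2 - 41*v - 84)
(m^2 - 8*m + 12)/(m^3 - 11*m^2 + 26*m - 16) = (m - 6)/(m^2 - 9*m + 8)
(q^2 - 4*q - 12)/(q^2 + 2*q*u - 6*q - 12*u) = (q + 2)/(q + 2*u)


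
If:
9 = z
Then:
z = 9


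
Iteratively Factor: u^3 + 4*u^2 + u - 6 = (u + 2)*(u^2 + 2*u - 3) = (u - 1)*(u + 2)*(u + 3)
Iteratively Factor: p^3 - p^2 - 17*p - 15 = (p - 5)*(p^2 + 4*p + 3) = (p - 5)*(p + 3)*(p + 1)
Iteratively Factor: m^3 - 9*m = (m + 3)*(m^2 - 3*m) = m*(m + 3)*(m - 3)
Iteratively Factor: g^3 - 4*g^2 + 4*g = (g)*(g^2 - 4*g + 4) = g*(g - 2)*(g - 2)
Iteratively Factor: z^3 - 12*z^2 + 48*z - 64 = (z - 4)*(z^2 - 8*z + 16) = (z - 4)^2*(z - 4)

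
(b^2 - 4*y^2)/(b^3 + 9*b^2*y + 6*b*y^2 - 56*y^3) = (b + 2*y)/(b^2 + 11*b*y + 28*y^2)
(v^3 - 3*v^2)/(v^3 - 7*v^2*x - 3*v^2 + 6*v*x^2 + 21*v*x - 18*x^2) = v^2/(v^2 - 7*v*x + 6*x^2)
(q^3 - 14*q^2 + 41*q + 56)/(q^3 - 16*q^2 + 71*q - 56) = (q + 1)/(q - 1)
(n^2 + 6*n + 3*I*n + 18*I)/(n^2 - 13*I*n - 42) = (n^2 + 3*n*(2 + I) + 18*I)/(n^2 - 13*I*n - 42)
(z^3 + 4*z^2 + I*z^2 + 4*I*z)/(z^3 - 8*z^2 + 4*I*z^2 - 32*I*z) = (z^2 + z*(4 + I) + 4*I)/(z^2 + 4*z*(-2 + I) - 32*I)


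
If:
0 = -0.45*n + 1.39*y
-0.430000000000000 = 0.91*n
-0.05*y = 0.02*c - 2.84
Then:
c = 142.38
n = -0.47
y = -0.15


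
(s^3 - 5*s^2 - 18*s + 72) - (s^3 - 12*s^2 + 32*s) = 7*s^2 - 50*s + 72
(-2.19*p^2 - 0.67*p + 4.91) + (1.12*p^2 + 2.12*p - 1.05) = -1.07*p^2 + 1.45*p + 3.86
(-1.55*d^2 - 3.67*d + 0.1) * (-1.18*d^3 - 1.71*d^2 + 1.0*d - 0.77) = 1.829*d^5 + 6.9811*d^4 + 4.6077*d^3 - 2.6475*d^2 + 2.9259*d - 0.077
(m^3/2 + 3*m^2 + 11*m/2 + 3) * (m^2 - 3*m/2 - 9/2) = m^5/2 + 9*m^4/4 - 5*m^3/4 - 75*m^2/4 - 117*m/4 - 27/2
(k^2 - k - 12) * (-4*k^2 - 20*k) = -4*k^4 - 16*k^3 + 68*k^2 + 240*k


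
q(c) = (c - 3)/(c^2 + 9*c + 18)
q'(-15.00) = -0.02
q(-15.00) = -0.17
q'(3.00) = 0.02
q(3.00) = 0.00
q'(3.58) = 0.01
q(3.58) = 0.01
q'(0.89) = 0.07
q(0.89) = -0.08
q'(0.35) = 0.10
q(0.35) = -0.12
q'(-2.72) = 25.23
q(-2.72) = -6.23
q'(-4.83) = -1.59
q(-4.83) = 3.66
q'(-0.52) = 0.23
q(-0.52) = -0.26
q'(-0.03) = 0.14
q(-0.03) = -0.17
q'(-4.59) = -0.72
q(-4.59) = 3.39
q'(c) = (-2*c - 9)*(c - 3)/(c^2 + 9*c + 18)^2 + 1/(c^2 + 9*c + 18) = (c^2 + 9*c - (c - 3)*(2*c + 9) + 18)/(c^2 + 9*c + 18)^2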